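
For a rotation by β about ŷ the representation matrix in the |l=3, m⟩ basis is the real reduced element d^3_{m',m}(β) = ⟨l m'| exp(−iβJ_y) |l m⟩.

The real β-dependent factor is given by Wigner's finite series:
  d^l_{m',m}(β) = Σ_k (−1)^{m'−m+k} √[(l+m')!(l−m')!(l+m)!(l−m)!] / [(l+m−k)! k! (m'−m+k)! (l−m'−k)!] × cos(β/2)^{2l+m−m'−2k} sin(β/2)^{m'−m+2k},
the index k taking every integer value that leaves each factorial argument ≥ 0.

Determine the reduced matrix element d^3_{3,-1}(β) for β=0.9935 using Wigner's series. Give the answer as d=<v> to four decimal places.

d^3_{3,-1}(β=0.9935) via Wigner's sum:
Half-angle: c=0.879136, s=0.476571. N=√(720·1·2·24)=185.903201
Admissible k: 0..0 (factorial args all ≥0)
  k=0: (−1)^4·185.9032/(48)·0.8791^2·0.4766^4 = +0.154407
d^3_{3,-1}(0.9935) = +0.154407

d=0.1544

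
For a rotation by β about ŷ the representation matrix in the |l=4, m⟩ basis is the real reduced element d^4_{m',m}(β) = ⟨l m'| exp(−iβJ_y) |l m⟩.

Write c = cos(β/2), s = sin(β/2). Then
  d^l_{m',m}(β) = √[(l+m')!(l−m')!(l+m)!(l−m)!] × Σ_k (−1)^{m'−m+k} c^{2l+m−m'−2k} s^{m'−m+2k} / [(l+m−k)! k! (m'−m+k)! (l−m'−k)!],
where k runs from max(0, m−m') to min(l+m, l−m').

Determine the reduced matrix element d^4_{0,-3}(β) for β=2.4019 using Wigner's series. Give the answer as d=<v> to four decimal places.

d^4_{0,-3}(β=2.4019) via Wigner's sum:
With c≡cos(β/2)=0.361472 and s≡sin(β/2)=0.932383, N=[24·24·1·5040]^{1/2}=1703.830978
Admissible k: 0..1 (factorial args all ≥0)
  k=0: (−1)^3·1703.8310/(144)·0.3615^5·0.9324^3 = -0.059186
  k=1: (−1)^4·1703.8310/(144)·0.3615^3·0.9324^5 = +0.393786
d^4_{0,-3}(2.4019) = -0.059186 +0.393786 = +0.334600

d=0.3346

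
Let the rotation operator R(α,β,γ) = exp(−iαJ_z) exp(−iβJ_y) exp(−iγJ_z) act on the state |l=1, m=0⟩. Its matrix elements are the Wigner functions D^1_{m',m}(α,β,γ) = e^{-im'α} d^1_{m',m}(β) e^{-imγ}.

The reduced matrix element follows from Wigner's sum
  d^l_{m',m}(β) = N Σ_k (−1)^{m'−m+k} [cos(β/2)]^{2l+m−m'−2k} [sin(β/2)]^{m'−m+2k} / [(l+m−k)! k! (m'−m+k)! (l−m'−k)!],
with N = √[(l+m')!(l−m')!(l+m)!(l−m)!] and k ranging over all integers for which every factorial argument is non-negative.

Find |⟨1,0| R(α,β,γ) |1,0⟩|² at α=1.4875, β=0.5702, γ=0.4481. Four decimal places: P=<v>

D^1_{0,0}(1.4875,0.5702,0.4481) = e^{-i·0·1.4875}·d^1_{0,0}(0.5702)·e^{-i·0·0.4481}. Compute d first:
c=cos(0.5702/2)=0.959634, s=sin(0.5702/2)=0.281253; N=√[1·1·1·1]=1.000000
The bounds max(0,m−m')=0 and min(l+m,l−m')=1 give 2 terms
  k=0: (−1)^0·1.0000/(1)·0.9596^2·0.2813^0 = +0.920897
  k=1: (−1)^1·1.0000/(1)·0.9596^0·0.2813^2 = -0.079103
d^1_{0,0}(0.5702) = +0.920897 -0.079103 = +0.841793
|D^1_{0,0}|² = |d^1_{0,0}(β)|² = (+0.841793)² = 0.708616 (the z-rotation phases have unit modulus)

P=0.7086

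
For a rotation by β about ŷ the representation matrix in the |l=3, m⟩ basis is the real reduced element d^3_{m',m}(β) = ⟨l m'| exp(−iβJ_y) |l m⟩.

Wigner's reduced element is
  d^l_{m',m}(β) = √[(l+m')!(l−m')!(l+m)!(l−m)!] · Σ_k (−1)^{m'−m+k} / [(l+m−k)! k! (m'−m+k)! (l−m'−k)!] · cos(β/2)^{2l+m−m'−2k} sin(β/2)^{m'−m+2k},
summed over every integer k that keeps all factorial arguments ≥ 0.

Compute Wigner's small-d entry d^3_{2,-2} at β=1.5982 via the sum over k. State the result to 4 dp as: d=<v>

d=0.5061

d^3_{2,-2}(β=1.5982) via Wigner's sum:
Half-angle: c=0.697352, s=0.716729. N=√(120·1·1·120)=120.000000
The bounds max(0,m−m')=0 and min(l+m,l−m')=1 give 2 terms
  k=0: (−1)^4·120.0000/(24)·0.6974^2·0.7167^4 = +0.641643
  k=1: (−1)^5·120.0000/(120)·0.6974^0·0.7167^6 = -0.135559
d^3_{2,-2}(1.5982) = +0.641643 -0.135559 = +0.506084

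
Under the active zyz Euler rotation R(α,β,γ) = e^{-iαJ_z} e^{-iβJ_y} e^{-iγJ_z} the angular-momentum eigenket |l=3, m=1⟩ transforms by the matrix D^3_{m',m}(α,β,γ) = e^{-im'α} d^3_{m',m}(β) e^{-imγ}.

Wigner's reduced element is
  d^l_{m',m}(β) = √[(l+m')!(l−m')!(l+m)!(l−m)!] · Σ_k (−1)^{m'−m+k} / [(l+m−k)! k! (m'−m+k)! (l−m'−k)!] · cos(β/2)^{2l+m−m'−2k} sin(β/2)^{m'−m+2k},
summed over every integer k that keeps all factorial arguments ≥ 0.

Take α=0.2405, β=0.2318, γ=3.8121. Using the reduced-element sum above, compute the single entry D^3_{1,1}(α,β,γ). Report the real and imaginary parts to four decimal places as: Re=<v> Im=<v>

First d^3_{1,1}(β=0.2318), then the phase factors e^{-i(1)α} and e^{-i(1)γ}:
With c≡cos(β/2)=0.993291 and s≡sin(β/2)=0.115641, N=[24·2·24·2]^{1/2}=48.000000
k: max(0,(1)−(1))=0 … min(3+(1),3−(1))=2
  k=0: (−1)^0·48.0000/(48)·0.9933^6·0.1156^0 = +0.960416
  k=1: (−1)^1·48.0000/(6)·0.9933^4·0.1156^2 = -0.104140
  k=2: (−1)^2·48.0000/(8)·0.9933^2·0.1156^4 = +0.001059
d^3_{1,1}(0.2318) = +0.960416 -0.104140 +0.001059 = +0.857334
Attach z-rotation phases: D = e^{-i(1)(0.2405)}·(+0.857334)·e^{-i(1)(3.8121)} = -0.525503+0.677398i

Re=-0.5255 Im=0.6774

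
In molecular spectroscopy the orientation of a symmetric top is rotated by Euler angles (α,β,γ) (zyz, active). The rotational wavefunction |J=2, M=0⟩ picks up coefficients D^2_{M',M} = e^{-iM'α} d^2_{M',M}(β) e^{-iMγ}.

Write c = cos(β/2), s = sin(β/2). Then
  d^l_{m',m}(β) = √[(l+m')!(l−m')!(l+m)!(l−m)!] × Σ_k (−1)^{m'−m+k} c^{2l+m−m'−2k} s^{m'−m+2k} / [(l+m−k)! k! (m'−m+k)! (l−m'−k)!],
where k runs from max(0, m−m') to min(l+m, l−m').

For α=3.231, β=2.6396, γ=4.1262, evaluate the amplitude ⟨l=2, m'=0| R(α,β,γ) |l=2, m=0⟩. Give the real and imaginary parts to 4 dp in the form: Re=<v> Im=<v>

Re=0.6527 Im=0.0000

D^2_{0,0}(3.231,2.6396,4.1262) = e^{-i·0·3.231}·d^2_{0,0}(2.6396)·e^{-i·0·4.1262}. Compute d first:
With c≡cos(β/2)=0.248369 and s≡sin(β/2)=0.968665, N=[2·2·2·2]^{1/2}=4.000000
The bounds max(0,m−m')=0 and min(l+m,l−m')=2 give 3 terms
  k=0: (−1)^0·4.0000/(4)·0.2484^4·0.9687^0 = +0.003805
  k=1: (−1)^1·4.0000/(1)·0.2484^2·0.9687^2 = -0.231528
  k=2: (−1)^2·4.0000/(4)·0.2484^0·0.9687^4 = +0.880431
d^2_{0,0}(2.6396) = +0.003805 -0.231528 +0.880431 = +0.652708
Attach z-rotation phases: D = e^{-i(0)(3.231)}·(+0.652708)·e^{-i(0)(4.1262)} = +0.652708+0.000000i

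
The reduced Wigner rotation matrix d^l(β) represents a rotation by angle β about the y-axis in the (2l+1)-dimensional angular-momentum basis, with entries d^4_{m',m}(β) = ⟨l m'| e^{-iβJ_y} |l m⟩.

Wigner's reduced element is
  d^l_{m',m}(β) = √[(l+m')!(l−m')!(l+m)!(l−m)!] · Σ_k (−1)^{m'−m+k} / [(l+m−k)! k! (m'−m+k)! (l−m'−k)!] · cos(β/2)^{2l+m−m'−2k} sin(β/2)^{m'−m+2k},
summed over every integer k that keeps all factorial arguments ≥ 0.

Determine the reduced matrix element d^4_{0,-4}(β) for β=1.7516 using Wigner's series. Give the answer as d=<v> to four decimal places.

d=0.4896

d^4_{0,-4}(β=1.7516) via Wigner's sum:
c=cos(1.7516/2)=0.640383, s=sin(1.7516/2)=0.768056; N=√[24·24·1·40320]=4819.161753
k: max(0,(-4)−(0))=0 … min(4+(-4),4−(0))=0
  k=0: (−1)^4·4819.1618/(576)·0.6404^4·0.7681^4 = +0.489642
d^4_{0,-4}(1.7516) = +0.489642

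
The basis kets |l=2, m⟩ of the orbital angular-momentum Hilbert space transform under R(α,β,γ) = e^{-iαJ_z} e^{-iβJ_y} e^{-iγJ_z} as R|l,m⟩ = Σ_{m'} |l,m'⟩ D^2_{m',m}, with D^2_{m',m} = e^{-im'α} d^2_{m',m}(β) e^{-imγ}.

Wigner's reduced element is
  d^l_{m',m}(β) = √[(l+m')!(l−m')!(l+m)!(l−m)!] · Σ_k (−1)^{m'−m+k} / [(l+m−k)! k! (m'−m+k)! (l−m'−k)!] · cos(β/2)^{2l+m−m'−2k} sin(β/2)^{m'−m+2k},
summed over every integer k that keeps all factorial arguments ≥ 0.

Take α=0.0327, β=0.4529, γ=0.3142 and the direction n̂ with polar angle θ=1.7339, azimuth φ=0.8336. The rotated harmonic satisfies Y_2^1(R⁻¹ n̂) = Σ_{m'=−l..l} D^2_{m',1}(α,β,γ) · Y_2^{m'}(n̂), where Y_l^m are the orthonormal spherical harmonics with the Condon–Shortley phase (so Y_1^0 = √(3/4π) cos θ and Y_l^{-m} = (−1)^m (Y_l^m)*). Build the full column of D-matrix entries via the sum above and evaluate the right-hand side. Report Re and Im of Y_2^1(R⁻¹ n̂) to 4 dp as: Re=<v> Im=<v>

Need the full column D^2_{m',1} for m'=−2..2 at α=0.0327, β=0.4529, γ=0.3142.
cos(β/2)=0.974470, sin(β/2)=0.224520
d^2_{-2,1}: single k=3 term ⇒ +0.022058;  D = +0.021379-0.005432i
d^2_{-1,1}: k∈[2..3] ⇒ +0.143604 -0.002541 = +0.141063;  D = +0.135511-0.039187i
d^2_{0,1}: k∈[1..2] ⇒ +0.508903 -0.027015 = +0.481888;  D = +0.458296-0.148930i
d^2_{1,1}: k∈[0..1] ⇒ +0.901723 -0.143604 = +0.758119;  D = +0.712959-0.257748i
d^2_{2,1}: single k=0 term ⇒ -0.415517;  D = -0.385938+0.153969i
Y_2^{m'}(θ=1.7339,φ=0.8336) and Σ D·Y over m':
  (+0.0214-0.0054i)·(-0.0362-0.3743i)  (+0.1355-0.0392i)·(-0.0832+0.0916i)  (+0.4583-0.1489i)·(-0.2904+0.0000i)  (+0.7130-0.2577i)·(+0.0832+0.0916i)  (-0.3859+0.1540i)·(-0.0362+0.3743i)
Y_2^1(R⁻¹ n̂) = -0.104322-0.055027i

Re=-0.1043 Im=-0.0550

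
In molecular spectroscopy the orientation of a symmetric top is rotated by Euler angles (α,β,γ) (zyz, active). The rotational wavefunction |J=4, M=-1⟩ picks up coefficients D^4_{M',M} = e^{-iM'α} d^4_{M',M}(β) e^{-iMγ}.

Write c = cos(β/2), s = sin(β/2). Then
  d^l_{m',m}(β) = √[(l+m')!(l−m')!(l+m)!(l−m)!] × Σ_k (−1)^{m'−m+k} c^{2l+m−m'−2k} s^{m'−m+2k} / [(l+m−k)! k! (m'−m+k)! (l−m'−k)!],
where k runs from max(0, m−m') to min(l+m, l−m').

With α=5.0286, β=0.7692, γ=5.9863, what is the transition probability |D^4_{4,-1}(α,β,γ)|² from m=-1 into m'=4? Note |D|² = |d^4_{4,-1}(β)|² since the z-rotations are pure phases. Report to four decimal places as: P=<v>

P=0.0020

D^4_{4,-1}(5.0286,0.7692,5.9863) = e^{-i·4·5.0286}·d^4_{4,-1}(0.7692)·e^{-i·-1·5.9863}. Compute d first:
Half-angle: c=0.926949, s=0.375188. N=√(40320·1·6·120)=5387.986637
k∈{0} keeps every argument non-negative
  k=0: (−1)^5·5387.9866/(720)·0.9269^3·0.3752^5 = -0.044311
d^4_{4,-1}(0.7692) = -0.044311
|D^4_{4,-1}|² = |d^4_{4,-1}(β)|² = (-0.044311)² = 0.001963 (the z-rotation phases have unit modulus)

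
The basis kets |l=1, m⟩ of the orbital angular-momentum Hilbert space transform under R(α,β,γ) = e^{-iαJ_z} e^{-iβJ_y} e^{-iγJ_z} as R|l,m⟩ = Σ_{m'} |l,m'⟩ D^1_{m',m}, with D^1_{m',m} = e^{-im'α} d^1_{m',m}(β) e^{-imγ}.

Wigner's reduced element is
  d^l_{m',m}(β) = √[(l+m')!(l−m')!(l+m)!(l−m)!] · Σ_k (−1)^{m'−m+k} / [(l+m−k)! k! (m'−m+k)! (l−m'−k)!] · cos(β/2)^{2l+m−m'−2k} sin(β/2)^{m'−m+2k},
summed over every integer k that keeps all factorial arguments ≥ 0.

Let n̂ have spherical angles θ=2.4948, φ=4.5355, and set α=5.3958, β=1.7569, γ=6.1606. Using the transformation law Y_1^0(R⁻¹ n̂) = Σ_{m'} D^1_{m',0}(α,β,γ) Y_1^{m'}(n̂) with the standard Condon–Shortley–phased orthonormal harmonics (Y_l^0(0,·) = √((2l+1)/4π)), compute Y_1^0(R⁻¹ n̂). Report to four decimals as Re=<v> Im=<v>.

Need the full column D^1_{m',0} for m'=−1..1 at α=5.3958, β=1.7569, γ=6.1606.
cos(β/2)=0.638345, sin(β/2)=0.769750
d^1_{-1,0}: single k=1 term ⇒ +0.694897;  D = +0.438787-0.538839i
d^1_{0,0}: k∈[0..1] ⇒ +0.407484 -0.592516 = -0.185031;  D = -0.185031+0.000000i
d^1_{1,0}: single k=0 term ⇒ -0.694897;  D = -0.438787-0.538839i
Y_1^{m'}(θ=2.4948,φ=4.5355) and Σ D·Y over m':
  (+0.4388-0.5388i)·(-0.0366+0.2050i)  (-0.1850+0.0000i)·(-0.3899+0.0000i)  (-0.4388-0.5388i)·(+0.0366+0.2050i)
Y_1^0(R⁻¹ n̂) = +0.260871+0.000000i

Re=0.2609 Im=0.0000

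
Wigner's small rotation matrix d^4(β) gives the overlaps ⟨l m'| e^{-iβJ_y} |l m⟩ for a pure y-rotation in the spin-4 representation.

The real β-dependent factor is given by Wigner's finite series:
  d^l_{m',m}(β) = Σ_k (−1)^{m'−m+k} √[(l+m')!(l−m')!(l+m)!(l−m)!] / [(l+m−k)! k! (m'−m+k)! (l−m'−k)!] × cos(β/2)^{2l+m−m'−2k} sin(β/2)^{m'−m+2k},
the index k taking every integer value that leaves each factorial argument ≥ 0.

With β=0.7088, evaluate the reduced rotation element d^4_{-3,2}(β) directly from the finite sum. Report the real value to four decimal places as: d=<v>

d^4_{-3,2}(β=0.7088) via Wigner's sum:
With c≡cos(β/2)=0.937855 and s≡sin(β/2)=0.347028, N=[1·5040·720·2]^{1/2}=2693.993318
k∈{5,6} keeps every argument non-negative
  k=5: (−1)^0·2693.9933/(240)·0.9379^3·0.3470^5 = +0.046603
  k=6: (−1)^1·2693.9933/(720)·0.9379^1·0.3470^7 = -0.002127
d^4_{-3,2}(0.7088) = +0.046603 -0.002127 = +0.044476

d=0.0445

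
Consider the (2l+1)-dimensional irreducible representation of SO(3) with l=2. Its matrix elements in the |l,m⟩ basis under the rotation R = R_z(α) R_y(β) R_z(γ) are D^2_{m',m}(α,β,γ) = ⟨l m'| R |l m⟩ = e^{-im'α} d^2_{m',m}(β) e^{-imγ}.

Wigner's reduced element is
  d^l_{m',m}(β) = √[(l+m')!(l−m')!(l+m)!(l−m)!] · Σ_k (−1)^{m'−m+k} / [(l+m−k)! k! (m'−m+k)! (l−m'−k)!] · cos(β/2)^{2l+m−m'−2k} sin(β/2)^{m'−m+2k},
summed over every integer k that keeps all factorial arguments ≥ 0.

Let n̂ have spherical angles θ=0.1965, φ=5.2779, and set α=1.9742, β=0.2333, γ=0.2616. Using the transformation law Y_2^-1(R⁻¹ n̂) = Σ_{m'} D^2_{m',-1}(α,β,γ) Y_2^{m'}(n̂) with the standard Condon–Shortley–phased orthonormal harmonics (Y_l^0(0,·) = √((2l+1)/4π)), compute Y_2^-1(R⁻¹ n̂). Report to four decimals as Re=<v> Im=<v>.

Re=-0.2869 Im=-0.0539

Need the full column D^2_{m',-1} for m'=−2..2 at α=1.9742, β=0.2333, γ=0.2616.
cos(β/2)=0.993204, sin(β/2)=0.116386
d^2_{-2,-1}: single k=1 term ⇒ +0.228058;  D = -0.109815-0.199878i
d^2_{-1,-1}: k∈[0..1] ⇒ +0.973092 -0.040086 = +0.933006;  D = -0.575722+0.734196i
d^2_{0,-1}: k∈[0..1] ⇒ -0.279313 +0.003835 = -0.275477;  D = -0.266105-0.071246i
d^2_{1,-1}: k∈[0..1] ⇒ +0.040086 -0.000183 = +0.039903;  D = -0.005639-0.039502i
d^2_{2,-1}: single k=0 term ⇒ -0.003132;  D = +0.002678-0.001624i
Y_2^{m'}(θ=0.1965,φ=5.2779) and Σ D·Y over m':
  (-0.1098-0.1999i)·(-0.0063+0.0133i)  (-0.5757+0.7342i)·(+0.0793+0.1249i)  (-0.2661-0.0712i)·(+0.5947+0.0000i)  (-0.0056-0.0395i)·(-0.0793+0.1249i)  (+0.0027-0.0016i)·(-0.0063-0.0133i)
Y_2^-1(R⁻¹ n̂) = -0.286899-0.053889i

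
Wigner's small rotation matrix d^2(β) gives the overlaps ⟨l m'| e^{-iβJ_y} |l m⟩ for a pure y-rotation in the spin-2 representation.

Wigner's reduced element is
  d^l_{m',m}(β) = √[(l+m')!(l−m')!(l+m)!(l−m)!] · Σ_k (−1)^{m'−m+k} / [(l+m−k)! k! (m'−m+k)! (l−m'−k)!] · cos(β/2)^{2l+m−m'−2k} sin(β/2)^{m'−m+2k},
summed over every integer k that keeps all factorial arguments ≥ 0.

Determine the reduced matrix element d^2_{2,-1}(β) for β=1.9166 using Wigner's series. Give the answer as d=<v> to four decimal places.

d=-0.6298

d^2_{2,-1}(β=1.9166) via Wigner's sum:
With c≡cos(β/2)=0.574912 and s≡sin(β/2)=0.818215, N=[24·1·1·6]^{1/2}=12.000000
k: max(0,(-1)−(2))=0 … min(2+(-1),2−(2))=0
  k=0: (−1)^3·12.0000/(6)·0.5749^1·0.8182^3 = -0.629846
d^2_{2,-1}(1.9166) = -0.629846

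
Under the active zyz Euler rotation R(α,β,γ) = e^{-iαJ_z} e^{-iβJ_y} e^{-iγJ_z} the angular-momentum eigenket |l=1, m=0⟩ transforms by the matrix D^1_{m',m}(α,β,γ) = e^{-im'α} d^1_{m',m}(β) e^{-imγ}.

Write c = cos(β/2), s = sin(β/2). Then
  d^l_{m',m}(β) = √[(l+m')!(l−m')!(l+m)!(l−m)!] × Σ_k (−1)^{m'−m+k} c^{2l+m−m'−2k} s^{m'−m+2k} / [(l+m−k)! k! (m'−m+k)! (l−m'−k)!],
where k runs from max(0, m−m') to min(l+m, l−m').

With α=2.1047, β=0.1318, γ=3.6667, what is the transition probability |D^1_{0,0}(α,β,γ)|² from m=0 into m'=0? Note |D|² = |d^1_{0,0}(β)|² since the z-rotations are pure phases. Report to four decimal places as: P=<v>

P=0.9827

D^1_{0,0}(2.1047,0.1318,3.6667) = e^{-i·0·2.1047}·d^1_{0,0}(0.1318)·e^{-i·0·3.6667}. Compute d first:
c=cos(0.1318/2)=0.997829, s=sin(0.1318/2)=0.065852; N=√[1·1·1·1]=1.000000
k∈{0,1} keeps every argument non-negative
  k=0: (−1)^0·1.0000/(1)·0.9978^2·0.0659^0 = +0.995663
  k=1: (−1)^1·1.0000/(1)·0.9978^0·0.0659^2 = -0.004337
d^1_{0,0}(0.1318) = +0.995663 -0.004337 = +0.991327
|D^1_{0,0}|² = |d^1_{0,0}(β)|² = (+0.991327)² = 0.982729 (the z-rotation phases have unit modulus)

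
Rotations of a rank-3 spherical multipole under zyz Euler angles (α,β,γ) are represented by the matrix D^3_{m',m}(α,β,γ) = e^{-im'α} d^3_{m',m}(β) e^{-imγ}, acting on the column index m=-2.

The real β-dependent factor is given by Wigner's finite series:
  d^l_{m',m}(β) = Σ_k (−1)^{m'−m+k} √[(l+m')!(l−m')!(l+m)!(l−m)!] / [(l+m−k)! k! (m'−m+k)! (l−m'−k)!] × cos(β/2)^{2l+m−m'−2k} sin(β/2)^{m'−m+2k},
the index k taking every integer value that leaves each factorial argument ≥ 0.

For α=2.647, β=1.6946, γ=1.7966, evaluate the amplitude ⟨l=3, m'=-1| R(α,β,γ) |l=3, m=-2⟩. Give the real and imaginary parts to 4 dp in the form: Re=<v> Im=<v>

Re=0.4708 Im=-0.0202

Split into d^3_{-1,-2}(β=1.6946) × two z-phases.
Half-angle: c=0.662009, s=0.749496. N=√(2·24·1·120)=75.894664
k: max(0,(-2)−(-1))=0 … min(3+(-2),3−(-1))=1
  k=0: (−1)^1·75.8947/(24)·0.6620^5·0.7495^1 = -0.301363
  k=1: (−1)^2·75.8947/(12)·0.6620^3·0.7495^3 = +0.772555
d^3_{-1,-2}(1.6946) = -0.301363 +0.772555 = +0.471193
Phases: e^{-i·(-1)·2.647}=-0.880162+0.474673i, e^{-i·(-2)·1.7966}=-0.899747-0.436412i ⇒ D=+0.470757-0.020248i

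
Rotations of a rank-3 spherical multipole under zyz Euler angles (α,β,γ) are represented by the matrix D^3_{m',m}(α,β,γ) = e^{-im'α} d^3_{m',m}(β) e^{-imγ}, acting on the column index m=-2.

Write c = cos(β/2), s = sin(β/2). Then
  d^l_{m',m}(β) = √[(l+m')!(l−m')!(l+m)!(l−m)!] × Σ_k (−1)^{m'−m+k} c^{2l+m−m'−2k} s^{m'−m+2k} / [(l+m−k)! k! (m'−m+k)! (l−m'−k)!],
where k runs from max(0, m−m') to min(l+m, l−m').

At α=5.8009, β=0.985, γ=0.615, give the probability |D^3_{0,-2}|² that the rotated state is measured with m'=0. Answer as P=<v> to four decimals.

Split into d^3_{0,-2}(β=0.985) × two z-phases.
Half-angle: c=0.881154, s=0.472830. N=√(6·6·1·120)=65.726707
k∈{0,1} keeps every argument non-negative
  k=0: (−1)^2·65.7267/(12)·0.8812^4·0.4728^2 = +0.738206
  k=1: (−1)^3·65.7267/(12)·0.8812^2·0.4728^4 = -0.212562
d^3_{0,-2}(0.985) = +0.738206 -0.212562 = +0.525644
|D^3_{0,-2}|² = |d^3_{0,-2}(β)|² = (+0.525644)² = 0.276302 (the z-rotation phases have unit modulus)

P=0.2763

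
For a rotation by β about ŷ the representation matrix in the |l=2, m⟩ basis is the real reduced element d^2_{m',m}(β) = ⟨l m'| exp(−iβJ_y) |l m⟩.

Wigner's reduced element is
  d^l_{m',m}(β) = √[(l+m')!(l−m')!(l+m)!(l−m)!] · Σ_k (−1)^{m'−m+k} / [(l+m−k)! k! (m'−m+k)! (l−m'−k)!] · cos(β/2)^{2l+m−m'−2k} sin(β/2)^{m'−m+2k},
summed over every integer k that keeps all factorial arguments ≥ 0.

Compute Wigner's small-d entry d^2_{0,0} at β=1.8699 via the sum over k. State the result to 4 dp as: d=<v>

d^2_{0,0}(β=1.8699) via Wigner's sum:
Half-angle: c=0.593859, s=0.804569. N=√(2·2·2·2)=4.000000
Admissible k: 0..2 (factorial args all ≥0)
  k=0: (−1)^0·4.0000/(4)·0.5939^4·0.8046^0 = +0.124375
  k=1: (−1)^1·4.0000/(1)·0.5939^2·0.8046^2 = -0.913173
  k=2: (−1)^2·4.0000/(4)·0.5939^0·0.8046^4 = +0.419039
d^2_{0,0}(1.8699) = +0.124375 -0.913173 +0.419039 = -0.369760

d=-0.3698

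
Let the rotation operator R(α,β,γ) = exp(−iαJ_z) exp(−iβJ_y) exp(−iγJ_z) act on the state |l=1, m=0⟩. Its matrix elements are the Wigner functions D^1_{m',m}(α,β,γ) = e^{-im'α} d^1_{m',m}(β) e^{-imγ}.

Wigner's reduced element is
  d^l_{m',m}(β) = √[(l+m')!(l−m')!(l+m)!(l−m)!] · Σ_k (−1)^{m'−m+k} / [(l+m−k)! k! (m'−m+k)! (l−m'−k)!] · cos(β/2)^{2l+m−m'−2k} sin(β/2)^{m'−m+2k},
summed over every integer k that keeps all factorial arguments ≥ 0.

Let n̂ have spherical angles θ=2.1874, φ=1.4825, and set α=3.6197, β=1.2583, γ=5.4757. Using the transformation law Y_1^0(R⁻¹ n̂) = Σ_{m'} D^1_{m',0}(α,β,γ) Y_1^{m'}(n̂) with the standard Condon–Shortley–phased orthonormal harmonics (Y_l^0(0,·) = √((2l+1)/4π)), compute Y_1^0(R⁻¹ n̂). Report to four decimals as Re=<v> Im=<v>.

Need the full column D^1_{m',0} for m'=−1..1 at α=3.6197, β=1.2583, γ=5.4757.
cos(β/2)=0.808528, sin(β/2)=0.588458
d^1_{-1,0}: single k=1 term ⇒ +0.672861;  D = -0.597411-0.309583i
d^1_{0,0}: k∈[0..1] ⇒ +0.653718 -0.346282 = +0.307435;  D = +0.307435+0.000000i
d^1_{1,0}: single k=0 term ⇒ -0.672861;  D = +0.597411-0.309583i
Y_1^{m'}(θ=2.1874,φ=1.4825) and Σ D·Y over m':
  (-0.5974-0.3096i)·(+0.0249-0.2808i)  (+0.3074+0.0000i)·(-0.2825+0.0000i)  (+0.5974-0.3096i)·(-0.0249-0.2808i)
Y_1^0(R⁻¹ n̂) = -0.290407+0.000000i

Re=-0.2904 Im=0.0000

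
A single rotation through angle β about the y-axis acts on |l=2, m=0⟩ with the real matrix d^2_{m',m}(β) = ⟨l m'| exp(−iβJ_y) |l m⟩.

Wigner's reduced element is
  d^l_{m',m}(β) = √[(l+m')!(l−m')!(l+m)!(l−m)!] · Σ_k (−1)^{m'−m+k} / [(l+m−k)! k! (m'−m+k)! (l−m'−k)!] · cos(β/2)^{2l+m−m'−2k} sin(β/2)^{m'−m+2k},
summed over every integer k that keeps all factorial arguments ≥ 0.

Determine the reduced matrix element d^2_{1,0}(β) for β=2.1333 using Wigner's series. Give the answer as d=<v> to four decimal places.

d^2_{1,0}(β=2.1333) via Wigner's sum:
With c≡cos(β/2)=0.483060 and s≡sin(β/2)=0.875587, N=[6·1·2·2]^{1/2}=4.898979
k∈{0,1} keeps every argument non-negative
  k=0: (−1)^1·4.8990/(2)·0.4831^3·0.8756^1 = -0.241757
  k=1: (−1)^2·4.8990/(2)·0.4831^1·0.8756^3 = +0.794283
d^2_{1,0}(2.1333) = -0.241757 +0.794283 = +0.552526

d=0.5525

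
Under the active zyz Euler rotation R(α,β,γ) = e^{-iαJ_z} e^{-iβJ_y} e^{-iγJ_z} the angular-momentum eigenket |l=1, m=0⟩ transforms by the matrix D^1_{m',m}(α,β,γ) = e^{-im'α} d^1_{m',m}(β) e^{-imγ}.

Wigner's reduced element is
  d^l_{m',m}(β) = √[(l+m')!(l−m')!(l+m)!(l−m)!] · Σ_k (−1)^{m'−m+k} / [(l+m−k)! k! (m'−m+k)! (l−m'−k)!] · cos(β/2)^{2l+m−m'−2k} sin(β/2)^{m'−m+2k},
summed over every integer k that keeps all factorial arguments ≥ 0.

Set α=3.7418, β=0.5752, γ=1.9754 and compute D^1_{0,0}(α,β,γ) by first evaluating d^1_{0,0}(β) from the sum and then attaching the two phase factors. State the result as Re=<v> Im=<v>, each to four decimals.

D^1_{0,0}(3.7418,0.5752,1.9754) = e^{-i·0·3.7418}·d^1_{0,0}(0.5752)·e^{-i·0·1.9754}. Compute d first:
With c≡cos(β/2)=0.958927 and s≡sin(β/2)=0.283652, N=[1·1·1·1]^{1/2}=1.000000
k: max(0,(0)−(0))=0 … min(1+(0),1−(0))=1
  k=0: (−1)^0·1.0000/(1)·0.9589^2·0.2837^0 = +0.919542
  k=1: (−1)^1·1.0000/(1)·0.9589^0·0.2837^2 = -0.080458
d^1_{0,0}(0.5752) = +0.919542 -0.080458 = +0.839084
Attach z-rotation phases: D = e^{-i(0)(3.7418)}·(+0.839084)·e^{-i(0)(1.9754)} = +0.839084+0.000000i

Re=0.8391 Im=0.0000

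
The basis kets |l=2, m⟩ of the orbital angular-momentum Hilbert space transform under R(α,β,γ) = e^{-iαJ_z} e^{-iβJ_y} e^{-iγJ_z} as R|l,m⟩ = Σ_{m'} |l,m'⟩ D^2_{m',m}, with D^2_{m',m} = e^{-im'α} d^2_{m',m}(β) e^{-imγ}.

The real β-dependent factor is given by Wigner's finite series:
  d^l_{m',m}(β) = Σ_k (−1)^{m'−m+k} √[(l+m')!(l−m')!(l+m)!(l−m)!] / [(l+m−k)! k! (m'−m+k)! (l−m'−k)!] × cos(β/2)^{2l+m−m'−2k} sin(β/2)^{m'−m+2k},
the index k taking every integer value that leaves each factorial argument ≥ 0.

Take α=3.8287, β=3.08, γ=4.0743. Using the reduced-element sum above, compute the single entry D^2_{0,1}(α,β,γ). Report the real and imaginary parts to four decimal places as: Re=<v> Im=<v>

Split into d^2_{0,1}(β=3.08) × two z-phases.
Half-angle: c=0.030791, s=0.999526. N=√(2·2·6·1)=4.898979
Admissible k: 1..2 (factorial args all ≥0)
  k=1: (−1)^0·4.8990/(2)·0.0308^3·0.9995^1 = +0.000071
  k=2: (−1)^1·4.8990/(2)·0.0308^1·0.9995^3 = -0.075316
d^2_{0,1}(3.08) = +0.000071 -0.075316 = -0.075245
Attach z-rotation phases: D = e^{-i(0)(3.8287)}·(-0.075245)·e^{-i(1)(4.0743)} = +0.044820-0.060439i

Re=0.0448 Im=-0.0604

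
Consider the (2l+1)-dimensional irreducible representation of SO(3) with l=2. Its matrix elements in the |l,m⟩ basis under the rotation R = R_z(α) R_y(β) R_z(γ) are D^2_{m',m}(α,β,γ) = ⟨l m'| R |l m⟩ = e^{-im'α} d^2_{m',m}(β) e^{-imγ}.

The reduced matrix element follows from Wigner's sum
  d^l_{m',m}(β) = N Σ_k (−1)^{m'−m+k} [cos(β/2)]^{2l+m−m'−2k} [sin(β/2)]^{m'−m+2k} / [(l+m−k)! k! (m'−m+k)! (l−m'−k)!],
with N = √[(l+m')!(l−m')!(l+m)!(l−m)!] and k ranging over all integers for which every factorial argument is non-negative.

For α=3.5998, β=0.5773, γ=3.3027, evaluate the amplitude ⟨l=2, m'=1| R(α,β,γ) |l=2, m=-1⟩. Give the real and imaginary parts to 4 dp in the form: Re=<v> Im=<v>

Re=0.2073 Im=-0.0635

First d^2_{1,-1}(β=0.5773), then the phase factors e^{-i(1)α} and e^{-i(-1)γ}:
Half-angle: c=0.958629, s=0.284658. N=√(6·1·1·6)=6.000000
Admissible k: 0..1 (factorial args all ≥0)
  k=0: (−1)^2·6.0000/(2)·0.9586^2·0.2847^2 = +0.223393
  k=1: (−1)^3·6.0000/(6)·0.9586^0·0.2847^4 = -0.006566
d^2_{1,-1}(0.5773) = +0.223393 -0.006566 = +0.216827
Phases: e^{-i·(1)·3.5998}=-0.896847+0.442341i, e^{-i·(-1)·3.3027}=-0.987050-0.160411i ⇒ D=+0.207328-0.063476i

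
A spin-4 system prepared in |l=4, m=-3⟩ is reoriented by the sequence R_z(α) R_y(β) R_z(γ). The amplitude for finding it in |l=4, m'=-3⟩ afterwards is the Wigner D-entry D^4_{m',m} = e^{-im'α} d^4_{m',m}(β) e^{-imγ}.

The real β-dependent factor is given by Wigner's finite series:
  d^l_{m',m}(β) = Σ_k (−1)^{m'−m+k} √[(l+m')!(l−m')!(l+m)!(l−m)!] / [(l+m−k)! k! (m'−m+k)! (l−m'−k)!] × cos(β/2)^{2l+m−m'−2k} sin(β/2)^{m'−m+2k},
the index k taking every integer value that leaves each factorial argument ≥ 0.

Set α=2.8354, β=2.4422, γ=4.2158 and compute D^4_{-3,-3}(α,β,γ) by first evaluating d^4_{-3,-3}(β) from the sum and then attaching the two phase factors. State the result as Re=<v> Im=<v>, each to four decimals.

Split into d^4_{-3,-3}(β=2.4422) × two z-phases.
c=cos(2.4422/2)=0.342613, s=sin(2.4422/2)=0.939477; N=√[1·5040·1·5040]=5040.000000
k∈{0,1} keeps every argument non-negative
  k=0: (−1)^0·5040.0000/(5040)·0.3426^8·0.9395^0 = +0.000190
  k=1: (−1)^1·5040.0000/(720)·0.3426^6·0.9395^2 = -0.009993
d^4_{-3,-3}(2.4422) = +0.000190 -0.009993 = -0.009803
D = (-0.606951+0.794739i)·(-0.009803)·(+0.996719+0.080941i) = +0.006561-0.007284i

Re=0.0066 Im=-0.0073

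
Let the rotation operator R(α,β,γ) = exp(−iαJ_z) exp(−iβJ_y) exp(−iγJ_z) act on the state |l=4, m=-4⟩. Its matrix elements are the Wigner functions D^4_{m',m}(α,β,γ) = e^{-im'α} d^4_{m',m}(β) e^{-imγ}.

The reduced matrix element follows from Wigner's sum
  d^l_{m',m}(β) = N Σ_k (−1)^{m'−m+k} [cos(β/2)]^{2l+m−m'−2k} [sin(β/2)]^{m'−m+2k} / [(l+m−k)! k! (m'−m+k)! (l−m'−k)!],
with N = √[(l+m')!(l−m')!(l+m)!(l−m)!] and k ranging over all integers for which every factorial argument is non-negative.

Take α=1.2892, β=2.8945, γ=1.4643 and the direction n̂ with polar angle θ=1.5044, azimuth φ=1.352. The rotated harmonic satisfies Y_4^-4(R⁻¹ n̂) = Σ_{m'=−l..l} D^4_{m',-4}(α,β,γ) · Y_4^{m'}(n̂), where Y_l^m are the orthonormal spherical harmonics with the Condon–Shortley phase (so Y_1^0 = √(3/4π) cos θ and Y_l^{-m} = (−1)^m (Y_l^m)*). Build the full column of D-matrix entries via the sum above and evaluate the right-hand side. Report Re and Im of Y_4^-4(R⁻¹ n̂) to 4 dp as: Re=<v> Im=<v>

Re=0.4085 Im=-0.0706

Need the full column D^4_{m',-4} for m'=−4..4 at α=1.2892, β=2.8945, γ=1.4643.
cos(β/2)=0.123232, sin(β/2)=0.992378
d^4_{-4,-4}: single k=0 term ⇒ +0.000000;  D = +0.000000-0.000000i
d^4_{-3,-4}: single k=0 term ⇒ -0.000001;  D = +0.000001+0.000000i
d^4_{-2,-4}: single k=0 term ⇒ +0.000018;  D = -0.000010+0.000015i
d^4_{-1,-4}: single k=0 term ⇒ -0.000208;  D = -0.000135-0.000158i
d^4_{0,-4}: single k=0 term ⇒ +0.001871;  D = +0.001704-0.000773i
d^4_{1,-4}: single k=0 term ⇒ -0.013479;  D = +0.001939+0.013339i
d^4_{2,-4}: single k=0 term ⇒ +0.076752;  D = -0.076031-0.010498i
d^4_{3,-4}: single k=0 term ⇒ -0.330376;  D = +0.134353-0.301824i
d^4_{4,-4}: single k=0 term ⇒ +0.940625;  D = +0.719187+0.606255i
Y_4^{m'}(θ=1.5044,φ=1.352) and Σ D·Y over m':
  (+0.0000-0.0000i)·(+0.2811+0.3367i)  (+0.0000+0.0000i)·(-0.0503+0.0654i)  (-0.0000+0.0000i)·(+0.2924+0.1368i)  (-0.0001-0.0002i)·(-0.0202+0.0908i)  (+0.0017-0.0008i)·(+0.3035+0.0000i)  (+0.0019+0.0133i)·(+0.0202+0.0908i)  (-0.0760-0.0105i)·(+0.2924-0.1368i)  (+0.1344-0.3018i)·(+0.0503+0.0654i)  (+0.7192+0.6063i)·(+0.2811-0.3367i)
Y_4^-4(R⁻¹ n̂) = +0.408496-0.070629i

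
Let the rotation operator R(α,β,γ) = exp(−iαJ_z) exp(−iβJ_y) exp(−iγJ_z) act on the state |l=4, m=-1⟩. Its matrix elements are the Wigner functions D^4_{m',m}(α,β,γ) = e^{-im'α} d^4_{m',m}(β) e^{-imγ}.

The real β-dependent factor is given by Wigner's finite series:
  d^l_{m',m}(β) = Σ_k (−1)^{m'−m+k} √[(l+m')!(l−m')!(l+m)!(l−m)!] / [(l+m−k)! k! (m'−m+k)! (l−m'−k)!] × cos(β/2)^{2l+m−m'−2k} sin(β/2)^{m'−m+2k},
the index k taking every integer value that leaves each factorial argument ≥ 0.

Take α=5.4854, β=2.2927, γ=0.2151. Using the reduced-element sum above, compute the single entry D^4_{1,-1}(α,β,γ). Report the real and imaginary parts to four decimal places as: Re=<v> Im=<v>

Re=0.2259 Im=0.3620

First d^4_{1,-1}(β=2.2927), then the phase factors e^{-i(1)α} and e^{-i(-1)γ}:
With c≡cos(β/2)=0.411816 and s≡sin(β/2)=0.911267, N=[120·6·6·120]^{1/2}=720.000000
k∈{0,1,2,3} keeps every argument non-negative
  k=0: (−1)^2·720.0000/(72)·0.4118^6·0.9113^2 = +0.040505
  k=1: (−1)^3·720.0000/(24)·0.4118^4·0.9113^4 = -0.595001
  k=2: (−1)^4·720.0000/(48)·0.4118^2·0.9113^6 = +1.456706
  k=3: (−1)^5·720.0000/(720)·0.4118^0·0.9113^8 = -0.475516
d^4_{1,-1}(2.2927) = +0.040505 -0.595001 +1.456706 -0.475516 = +0.426695
D = (+0.698294+0.715811i)·(+0.426695)·(+0.976955+0.213445i) = +0.225899+0.361992i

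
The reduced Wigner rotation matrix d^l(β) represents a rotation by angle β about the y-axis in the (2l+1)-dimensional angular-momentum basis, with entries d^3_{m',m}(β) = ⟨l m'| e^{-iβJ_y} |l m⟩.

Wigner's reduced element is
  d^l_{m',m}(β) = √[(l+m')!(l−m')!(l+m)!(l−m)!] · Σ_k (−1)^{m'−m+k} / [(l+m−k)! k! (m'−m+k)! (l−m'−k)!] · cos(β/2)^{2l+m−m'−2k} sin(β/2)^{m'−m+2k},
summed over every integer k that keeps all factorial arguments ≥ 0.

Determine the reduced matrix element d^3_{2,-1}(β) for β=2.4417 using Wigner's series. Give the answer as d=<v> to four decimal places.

d^3_{2,-1}(β=2.4417) via Wigner's sum:
Half-angle: c=0.342847, s=0.939391. N=√(120·1·2·24)=75.894664
The bounds max(0,m−m')=0 and min(l+m,l−m')=1 give 2 terms
  k=0: (−1)^3·75.8947/(12)·0.3428^3·0.9394^3 = -0.211287
  k=1: (−1)^4·75.8947/(24)·0.3428^1·0.9394^5 = +0.793109
d^3_{2,-1}(2.4417) = -0.211287 +0.793109 = +0.581823

d=0.5818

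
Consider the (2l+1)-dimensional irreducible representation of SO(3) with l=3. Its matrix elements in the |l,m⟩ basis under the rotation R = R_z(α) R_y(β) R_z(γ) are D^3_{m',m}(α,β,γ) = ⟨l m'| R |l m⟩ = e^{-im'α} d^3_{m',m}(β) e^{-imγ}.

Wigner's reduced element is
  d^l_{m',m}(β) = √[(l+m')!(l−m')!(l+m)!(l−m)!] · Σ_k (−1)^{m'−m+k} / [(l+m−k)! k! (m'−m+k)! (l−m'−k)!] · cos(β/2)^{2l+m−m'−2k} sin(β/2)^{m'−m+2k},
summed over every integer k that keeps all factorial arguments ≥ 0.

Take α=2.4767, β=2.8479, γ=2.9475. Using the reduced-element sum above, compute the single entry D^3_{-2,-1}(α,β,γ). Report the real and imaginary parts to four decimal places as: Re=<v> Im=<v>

Re=0.0009 Im=-0.0189

First d^3_{-2,-1}(β=2.8479), then the phase factors e^{-i(-2)α} and e^{-i(-1)γ}:
With c≡cos(β/2)=0.146319 and s≡sin(β/2)=0.989237, N=[1·120·2·24]^{1/2}=75.894664
The bounds max(0,m−m')=1 and min(l+m,l−m')=2 give 2 terms
  k=1: (−1)^0·75.8947/(24)·0.1463^5·0.9892^1 = +0.000210
  k=2: (−1)^1·75.8947/(12)·0.1463^3·0.9892^3 = -0.019179
d^3_{-2,-1}(2.8479) = +0.000210 -0.019179 = -0.018970
D = (+0.238685-0.971097i)·(-0.018970)·(-0.981223+0.192876i) = +0.000890-0.018949i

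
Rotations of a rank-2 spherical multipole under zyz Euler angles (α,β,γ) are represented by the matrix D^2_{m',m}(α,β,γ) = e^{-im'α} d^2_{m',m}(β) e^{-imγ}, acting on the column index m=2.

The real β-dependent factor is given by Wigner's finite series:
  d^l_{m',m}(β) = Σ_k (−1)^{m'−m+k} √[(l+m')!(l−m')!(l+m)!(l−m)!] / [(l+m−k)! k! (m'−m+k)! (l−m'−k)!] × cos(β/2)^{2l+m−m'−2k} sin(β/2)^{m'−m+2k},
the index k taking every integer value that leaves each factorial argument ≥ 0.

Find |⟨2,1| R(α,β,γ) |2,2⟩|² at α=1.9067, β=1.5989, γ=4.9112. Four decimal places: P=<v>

P=0.2360

First d^2_{1,2}(β=1.5989), then the phase factors e^{-i(1)α} and e^{-i(2)γ}:
With c≡cos(β/2)=0.697101 and s≡sin(β/2)=0.716973, N=[6·1·24·1]^{1/2}=12.000000
The bounds max(0,m−m')=1 and min(l+m,l−m')=1 give 1 term
  k=1: (−1)^0·12.0000/(6)·0.6971^3·0.7170^1 = +0.485758
d^2_{1,2}(1.5989) = +0.485758
|D^2_{1,2}|² = |d^2_{1,2}(β)|² = (+0.485758)² = 0.235961 (the z-rotation phases have unit modulus)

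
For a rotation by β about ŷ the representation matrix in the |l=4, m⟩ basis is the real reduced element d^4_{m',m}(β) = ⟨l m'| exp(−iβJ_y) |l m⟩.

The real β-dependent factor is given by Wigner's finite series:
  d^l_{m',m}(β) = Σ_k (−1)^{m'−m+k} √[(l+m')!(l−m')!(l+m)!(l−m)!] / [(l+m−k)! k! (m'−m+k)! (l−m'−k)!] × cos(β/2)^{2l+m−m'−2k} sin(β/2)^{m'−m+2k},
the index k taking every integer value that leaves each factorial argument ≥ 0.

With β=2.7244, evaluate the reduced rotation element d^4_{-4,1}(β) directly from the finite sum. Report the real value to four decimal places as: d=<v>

d^4_{-4,1}(β=2.7244) via Wigner's sum:
Half-angle: c=0.207087, s=0.978323. N=√(1·40320·120·6)=5387.986637
Admissible k: 5..5 (factorial args all ≥0)
  k=5: (−1)^0·5387.9866/(720)·0.2071^3·0.9783^5 = +0.059561
d^4_{-4,1}(2.7244) = +0.059561

d=0.0596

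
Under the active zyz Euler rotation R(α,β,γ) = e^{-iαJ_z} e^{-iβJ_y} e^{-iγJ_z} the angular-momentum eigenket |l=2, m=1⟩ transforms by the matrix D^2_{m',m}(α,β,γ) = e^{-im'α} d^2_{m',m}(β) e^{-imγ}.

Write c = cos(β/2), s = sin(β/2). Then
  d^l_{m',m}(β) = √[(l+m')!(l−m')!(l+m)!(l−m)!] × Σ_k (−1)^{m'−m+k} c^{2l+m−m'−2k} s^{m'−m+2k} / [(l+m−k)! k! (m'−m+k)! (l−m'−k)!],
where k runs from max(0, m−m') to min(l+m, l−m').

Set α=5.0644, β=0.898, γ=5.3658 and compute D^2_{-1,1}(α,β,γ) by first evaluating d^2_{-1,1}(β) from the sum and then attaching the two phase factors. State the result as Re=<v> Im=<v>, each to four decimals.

First d^2_{-1,1}(β=0.898), then the phase factors e^{-i(-1)α} and e^{-i(1)γ}:
c=cos(0.898/2)=0.900882, s=sin(0.898/2)=0.434065; N=√[1·6·6·1]=6.000000
k: max(0,(1)−(-1))=2 … min(2+(1),2−(-1))=3
  k=2: (−1)^0·6.0000/(2)·0.9009^2·0.4341^2 = +0.458739
  k=3: (−1)^1·6.0000/(6)·0.9009^0·0.4341^4 = -0.035499
d^2_{-1,1}(0.898) = +0.458739 -0.035499 = +0.423240
D = (+0.344786-0.938681i)·(+0.423240)·(+0.607898+0.794015i) = +0.404161-0.125642i

Re=0.4042 Im=-0.1256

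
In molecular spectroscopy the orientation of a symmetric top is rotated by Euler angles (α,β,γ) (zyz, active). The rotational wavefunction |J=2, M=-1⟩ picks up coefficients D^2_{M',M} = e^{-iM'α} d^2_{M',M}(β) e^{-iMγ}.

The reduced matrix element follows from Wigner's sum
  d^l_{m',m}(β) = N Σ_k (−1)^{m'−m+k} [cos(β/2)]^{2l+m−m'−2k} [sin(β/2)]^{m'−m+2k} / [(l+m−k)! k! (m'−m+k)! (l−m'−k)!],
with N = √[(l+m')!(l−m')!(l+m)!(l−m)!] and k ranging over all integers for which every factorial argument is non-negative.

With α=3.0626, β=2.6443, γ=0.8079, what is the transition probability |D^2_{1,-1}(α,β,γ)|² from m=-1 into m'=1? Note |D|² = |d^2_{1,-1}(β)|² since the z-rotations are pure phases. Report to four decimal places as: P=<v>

First d^2_{1,-1}(β=2.6443), then the phase factors e^{-i(1)α} and e^{-i(-1)γ}:
Half-angle: c=0.246092, s=0.969246. N=√(6·1·1·6)=6.000000
Admissible k: 0..1 (factorial args all ≥0)
  k=0: (−1)^2·6.0000/(2)·0.2461^2·0.9692^2 = +0.170681
  k=1: (−1)^3·6.0000/(6)·0.2461^0·0.9692^4 = -0.882545
d^2_{1,-1}(2.6443) = +0.170681 -0.882545 = -0.711864
|D^2_{1,-1}|² = |d^2_{1,-1}(β)|² = (-0.711864)² = 0.506750 (the z-rotation phases have unit modulus)

P=0.5068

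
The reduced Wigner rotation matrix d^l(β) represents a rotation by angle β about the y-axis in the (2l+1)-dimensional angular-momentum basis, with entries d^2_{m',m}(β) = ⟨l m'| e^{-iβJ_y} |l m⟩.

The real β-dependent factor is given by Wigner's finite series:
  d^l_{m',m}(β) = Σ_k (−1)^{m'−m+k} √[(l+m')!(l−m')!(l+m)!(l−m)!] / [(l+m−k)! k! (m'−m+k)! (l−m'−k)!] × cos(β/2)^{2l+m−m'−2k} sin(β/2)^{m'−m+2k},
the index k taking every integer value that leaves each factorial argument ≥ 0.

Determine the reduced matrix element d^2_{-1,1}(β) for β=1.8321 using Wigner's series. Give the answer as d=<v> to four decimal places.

d^2_{-1,1}(β=1.8321) via Wigner's sum:
With c≡cos(β/2)=0.608958 and s≡sin(β/2)=0.793202, N=[1·6·6·1]^{1/2}=6.000000
The bounds max(0,m−m')=2 and min(l+m,l−m')=3 give 2 terms
  k=2: (−1)^0·6.0000/(2)·0.6090^2·0.7932^2 = +0.699945
  k=3: (−1)^1·6.0000/(6)·0.6090^0·0.7932^4 = -0.395855
d^2_{-1,1}(1.8321) = +0.699945 -0.395855 = +0.304090

d=0.3041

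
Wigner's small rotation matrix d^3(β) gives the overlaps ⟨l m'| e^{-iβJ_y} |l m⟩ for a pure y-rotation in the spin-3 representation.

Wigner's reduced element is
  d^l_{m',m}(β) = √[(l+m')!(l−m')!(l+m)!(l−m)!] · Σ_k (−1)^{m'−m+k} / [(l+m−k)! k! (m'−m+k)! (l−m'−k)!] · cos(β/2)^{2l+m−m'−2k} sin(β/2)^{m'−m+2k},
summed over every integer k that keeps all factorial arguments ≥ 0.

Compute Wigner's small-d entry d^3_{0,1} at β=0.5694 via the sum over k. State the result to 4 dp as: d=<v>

d=0.5945

d^3_{0,1}(β=0.5694) via Wigner's sum:
With c≡cos(β/2)=0.959746 and s≡sin(β/2)=0.280870, N=[6·6·24·2]^{1/2}=41.569219
The bounds max(0,m−m')=1 and min(l+m,l−m')=3 give 3 terms
  k=1: (−1)^0·41.5692/(12)·0.9597^5·0.2809^1 = +0.792276
  k=2: (−1)^1·41.5692/(4)·0.9597^3·0.2809^3 = -0.203561
  k=3: (−1)^2·41.5692/(12)·0.9597^1·0.2809^5 = +0.005811
d^3_{0,1}(0.5694) = +0.792276 -0.203561 +0.005811 = +0.594527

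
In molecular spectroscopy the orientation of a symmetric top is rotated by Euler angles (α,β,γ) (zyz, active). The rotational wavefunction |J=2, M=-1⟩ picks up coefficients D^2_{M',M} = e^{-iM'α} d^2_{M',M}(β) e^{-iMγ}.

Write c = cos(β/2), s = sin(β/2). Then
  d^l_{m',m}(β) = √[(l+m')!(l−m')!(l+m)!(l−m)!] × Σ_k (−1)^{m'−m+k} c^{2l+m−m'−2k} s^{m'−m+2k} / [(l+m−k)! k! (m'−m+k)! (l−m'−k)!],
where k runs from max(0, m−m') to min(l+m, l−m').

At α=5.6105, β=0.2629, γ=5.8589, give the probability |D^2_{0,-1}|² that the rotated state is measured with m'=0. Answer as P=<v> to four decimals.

P=0.0945

Split into d^2_{0,-1}(β=0.2629) × two z-phases.
c=cos(0.2629/2)=0.991373, s=sin(0.2629/2)=0.131072; N=√[2·2·1·6]=4.898979
k∈{0,1} keeps every argument non-negative
  k=0: (−1)^1·4.8990/(2)·0.9914^3·0.1311^1 = -0.312821
  k=1: (−1)^2·4.8990/(2)·0.9914^1·0.1311^3 = +0.005468
d^2_{0,-1}(0.2629) = -0.312821 +0.005468 = -0.307353
|D^2_{0,-1}|² = |d^2_{0,-1}(β)|² = (-0.307353)² = 0.094466 (the z-rotation phases have unit modulus)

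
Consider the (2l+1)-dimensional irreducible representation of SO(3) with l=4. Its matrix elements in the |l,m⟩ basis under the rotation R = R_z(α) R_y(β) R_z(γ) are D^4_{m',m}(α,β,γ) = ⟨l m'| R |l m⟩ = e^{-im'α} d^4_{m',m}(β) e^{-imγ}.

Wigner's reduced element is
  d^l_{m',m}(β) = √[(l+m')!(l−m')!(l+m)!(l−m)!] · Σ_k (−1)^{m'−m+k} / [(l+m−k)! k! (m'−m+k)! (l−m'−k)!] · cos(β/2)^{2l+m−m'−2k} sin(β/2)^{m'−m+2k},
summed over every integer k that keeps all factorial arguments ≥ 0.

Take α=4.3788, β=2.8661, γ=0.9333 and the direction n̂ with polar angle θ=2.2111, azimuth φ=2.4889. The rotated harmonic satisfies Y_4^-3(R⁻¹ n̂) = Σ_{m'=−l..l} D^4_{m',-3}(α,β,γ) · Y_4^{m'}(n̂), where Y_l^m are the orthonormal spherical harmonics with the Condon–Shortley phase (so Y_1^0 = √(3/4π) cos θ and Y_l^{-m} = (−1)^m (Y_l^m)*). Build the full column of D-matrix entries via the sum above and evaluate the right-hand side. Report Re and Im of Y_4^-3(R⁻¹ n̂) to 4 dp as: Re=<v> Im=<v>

Need the full column D^4_{m',-3} for m'=−4..4 at α=4.3788, β=2.8661, γ=0.9333.
cos(β/2)=0.137311, sin(β/2)=0.990528
d^4_{-4,-3}: single k=1 term ⇒ +0.000003;  D = +0.000000+0.000003i
d^4_{-3,-3}: k∈[0..1] ⇒ +0.000000 -0.000046 = -0.000046;  D = +0.000045+0.000010i
d^4_{-2,-3}: k∈[0..1] ⇒ -0.000003 +0.000532 = +0.000529;  D = +0.000282-0.000448i
d^4_{-1,-3}: k∈[0..1] ⇒ +0.000052 -0.004527 = -0.004475;  D = -0.002797-0.003493i
d^4_{0,-3}: k∈[0..1] ⇒ -0.000561 +0.029209 = +0.028648;  D = -0.026991+0.009599i
d^4_{1,-3}: k∈[0..1] ⇒ +0.004527 -0.141346 = -0.136819;  D = +0.001109+0.136814i
d^4_{2,-3}: k∈[0..1] ⇒ -0.027710 +0.480659 = +0.452949;  D = +0.429167+0.144839i
d^4_{3,-3}: k∈[0..1] ⇒ +0.124655 -0.926689 = -0.802034;  D = +0.491154-0.634055i
d^4_{4,-3}: single k=0 term ⇒ -0.363344;  D = +0.198553+0.304295i
Y_4^{m'}(θ=2.2111,φ=2.4889) and Σ D·Y over m':
  (+0.0000+0.0000i)·(-0.1578+0.0926i)  (+0.0000+0.0000i)·(-0.1456+0.3571i)  (+0.0003-0.0004i)·(+0.0846+0.3111i)  (-0.0028-0.0035i)·(-0.0903-0.0690i)  (-0.0270+0.0096i)·(-0.3437+0.0000i)  (+0.0011+0.1368i)·(+0.0903-0.0690i)  (+0.4292+0.1448i)·(+0.0846-0.3111i)  (+0.4912-0.6341i)·(+0.1456+0.3571i)  (+0.1986+0.3043i)·(-0.1578-0.0926i)
Y_4^-3(R⁻¹ n̂) = +0.395119-0.095094i

Re=0.3951 Im=-0.0951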